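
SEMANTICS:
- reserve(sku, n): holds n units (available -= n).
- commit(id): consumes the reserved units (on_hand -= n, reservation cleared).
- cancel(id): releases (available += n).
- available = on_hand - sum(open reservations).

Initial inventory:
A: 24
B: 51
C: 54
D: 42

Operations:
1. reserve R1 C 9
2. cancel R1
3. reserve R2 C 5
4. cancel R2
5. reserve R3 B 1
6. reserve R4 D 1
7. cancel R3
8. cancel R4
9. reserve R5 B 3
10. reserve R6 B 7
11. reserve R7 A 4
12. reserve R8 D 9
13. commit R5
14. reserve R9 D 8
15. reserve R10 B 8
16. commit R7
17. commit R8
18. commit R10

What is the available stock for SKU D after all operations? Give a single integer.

Answer: 25

Derivation:
Step 1: reserve R1 C 9 -> on_hand[A=24 B=51 C=54 D=42] avail[A=24 B=51 C=45 D=42] open={R1}
Step 2: cancel R1 -> on_hand[A=24 B=51 C=54 D=42] avail[A=24 B=51 C=54 D=42] open={}
Step 3: reserve R2 C 5 -> on_hand[A=24 B=51 C=54 D=42] avail[A=24 B=51 C=49 D=42] open={R2}
Step 4: cancel R2 -> on_hand[A=24 B=51 C=54 D=42] avail[A=24 B=51 C=54 D=42] open={}
Step 5: reserve R3 B 1 -> on_hand[A=24 B=51 C=54 D=42] avail[A=24 B=50 C=54 D=42] open={R3}
Step 6: reserve R4 D 1 -> on_hand[A=24 B=51 C=54 D=42] avail[A=24 B=50 C=54 D=41] open={R3,R4}
Step 7: cancel R3 -> on_hand[A=24 B=51 C=54 D=42] avail[A=24 B=51 C=54 D=41] open={R4}
Step 8: cancel R4 -> on_hand[A=24 B=51 C=54 D=42] avail[A=24 B=51 C=54 D=42] open={}
Step 9: reserve R5 B 3 -> on_hand[A=24 B=51 C=54 D=42] avail[A=24 B=48 C=54 D=42] open={R5}
Step 10: reserve R6 B 7 -> on_hand[A=24 B=51 C=54 D=42] avail[A=24 B=41 C=54 D=42] open={R5,R6}
Step 11: reserve R7 A 4 -> on_hand[A=24 B=51 C=54 D=42] avail[A=20 B=41 C=54 D=42] open={R5,R6,R7}
Step 12: reserve R8 D 9 -> on_hand[A=24 B=51 C=54 D=42] avail[A=20 B=41 C=54 D=33] open={R5,R6,R7,R8}
Step 13: commit R5 -> on_hand[A=24 B=48 C=54 D=42] avail[A=20 B=41 C=54 D=33] open={R6,R7,R8}
Step 14: reserve R9 D 8 -> on_hand[A=24 B=48 C=54 D=42] avail[A=20 B=41 C=54 D=25] open={R6,R7,R8,R9}
Step 15: reserve R10 B 8 -> on_hand[A=24 B=48 C=54 D=42] avail[A=20 B=33 C=54 D=25] open={R10,R6,R7,R8,R9}
Step 16: commit R7 -> on_hand[A=20 B=48 C=54 D=42] avail[A=20 B=33 C=54 D=25] open={R10,R6,R8,R9}
Step 17: commit R8 -> on_hand[A=20 B=48 C=54 D=33] avail[A=20 B=33 C=54 D=25] open={R10,R6,R9}
Step 18: commit R10 -> on_hand[A=20 B=40 C=54 D=33] avail[A=20 B=33 C=54 D=25] open={R6,R9}
Final available[D] = 25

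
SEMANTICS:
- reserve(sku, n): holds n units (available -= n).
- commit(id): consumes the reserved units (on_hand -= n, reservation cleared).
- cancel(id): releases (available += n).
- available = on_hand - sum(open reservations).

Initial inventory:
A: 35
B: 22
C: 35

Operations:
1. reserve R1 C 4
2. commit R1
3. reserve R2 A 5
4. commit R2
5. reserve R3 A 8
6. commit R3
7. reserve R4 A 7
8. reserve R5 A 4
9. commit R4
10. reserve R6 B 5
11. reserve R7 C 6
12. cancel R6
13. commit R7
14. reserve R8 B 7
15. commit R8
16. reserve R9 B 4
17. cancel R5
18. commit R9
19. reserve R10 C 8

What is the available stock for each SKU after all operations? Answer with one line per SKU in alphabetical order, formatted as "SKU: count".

Step 1: reserve R1 C 4 -> on_hand[A=35 B=22 C=35] avail[A=35 B=22 C=31] open={R1}
Step 2: commit R1 -> on_hand[A=35 B=22 C=31] avail[A=35 B=22 C=31] open={}
Step 3: reserve R2 A 5 -> on_hand[A=35 B=22 C=31] avail[A=30 B=22 C=31] open={R2}
Step 4: commit R2 -> on_hand[A=30 B=22 C=31] avail[A=30 B=22 C=31] open={}
Step 5: reserve R3 A 8 -> on_hand[A=30 B=22 C=31] avail[A=22 B=22 C=31] open={R3}
Step 6: commit R3 -> on_hand[A=22 B=22 C=31] avail[A=22 B=22 C=31] open={}
Step 7: reserve R4 A 7 -> on_hand[A=22 B=22 C=31] avail[A=15 B=22 C=31] open={R4}
Step 8: reserve R5 A 4 -> on_hand[A=22 B=22 C=31] avail[A=11 B=22 C=31] open={R4,R5}
Step 9: commit R4 -> on_hand[A=15 B=22 C=31] avail[A=11 B=22 C=31] open={R5}
Step 10: reserve R6 B 5 -> on_hand[A=15 B=22 C=31] avail[A=11 B=17 C=31] open={R5,R6}
Step 11: reserve R7 C 6 -> on_hand[A=15 B=22 C=31] avail[A=11 B=17 C=25] open={R5,R6,R7}
Step 12: cancel R6 -> on_hand[A=15 B=22 C=31] avail[A=11 B=22 C=25] open={R5,R7}
Step 13: commit R7 -> on_hand[A=15 B=22 C=25] avail[A=11 B=22 C=25] open={R5}
Step 14: reserve R8 B 7 -> on_hand[A=15 B=22 C=25] avail[A=11 B=15 C=25] open={R5,R8}
Step 15: commit R8 -> on_hand[A=15 B=15 C=25] avail[A=11 B=15 C=25] open={R5}
Step 16: reserve R9 B 4 -> on_hand[A=15 B=15 C=25] avail[A=11 B=11 C=25] open={R5,R9}
Step 17: cancel R5 -> on_hand[A=15 B=15 C=25] avail[A=15 B=11 C=25] open={R9}
Step 18: commit R9 -> on_hand[A=15 B=11 C=25] avail[A=15 B=11 C=25] open={}
Step 19: reserve R10 C 8 -> on_hand[A=15 B=11 C=25] avail[A=15 B=11 C=17] open={R10}

Answer: A: 15
B: 11
C: 17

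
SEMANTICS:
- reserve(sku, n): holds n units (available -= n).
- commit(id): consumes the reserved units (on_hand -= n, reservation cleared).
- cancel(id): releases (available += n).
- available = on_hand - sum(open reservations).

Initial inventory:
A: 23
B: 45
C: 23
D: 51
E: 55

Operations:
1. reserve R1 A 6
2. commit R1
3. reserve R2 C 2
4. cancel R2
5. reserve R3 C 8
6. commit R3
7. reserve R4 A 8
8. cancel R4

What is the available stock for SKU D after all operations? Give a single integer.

Answer: 51

Derivation:
Step 1: reserve R1 A 6 -> on_hand[A=23 B=45 C=23 D=51 E=55] avail[A=17 B=45 C=23 D=51 E=55] open={R1}
Step 2: commit R1 -> on_hand[A=17 B=45 C=23 D=51 E=55] avail[A=17 B=45 C=23 D=51 E=55] open={}
Step 3: reserve R2 C 2 -> on_hand[A=17 B=45 C=23 D=51 E=55] avail[A=17 B=45 C=21 D=51 E=55] open={R2}
Step 4: cancel R2 -> on_hand[A=17 B=45 C=23 D=51 E=55] avail[A=17 B=45 C=23 D=51 E=55] open={}
Step 5: reserve R3 C 8 -> on_hand[A=17 B=45 C=23 D=51 E=55] avail[A=17 B=45 C=15 D=51 E=55] open={R3}
Step 6: commit R3 -> on_hand[A=17 B=45 C=15 D=51 E=55] avail[A=17 B=45 C=15 D=51 E=55] open={}
Step 7: reserve R4 A 8 -> on_hand[A=17 B=45 C=15 D=51 E=55] avail[A=9 B=45 C=15 D=51 E=55] open={R4}
Step 8: cancel R4 -> on_hand[A=17 B=45 C=15 D=51 E=55] avail[A=17 B=45 C=15 D=51 E=55] open={}
Final available[D] = 51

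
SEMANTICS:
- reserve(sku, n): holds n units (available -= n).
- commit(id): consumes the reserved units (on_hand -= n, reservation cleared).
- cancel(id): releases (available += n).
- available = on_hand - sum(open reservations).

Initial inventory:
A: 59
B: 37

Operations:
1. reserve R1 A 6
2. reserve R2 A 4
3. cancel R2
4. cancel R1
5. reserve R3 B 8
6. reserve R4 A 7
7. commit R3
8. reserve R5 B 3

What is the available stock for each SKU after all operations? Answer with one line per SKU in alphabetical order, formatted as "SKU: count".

Step 1: reserve R1 A 6 -> on_hand[A=59 B=37] avail[A=53 B=37] open={R1}
Step 2: reserve R2 A 4 -> on_hand[A=59 B=37] avail[A=49 B=37] open={R1,R2}
Step 3: cancel R2 -> on_hand[A=59 B=37] avail[A=53 B=37] open={R1}
Step 4: cancel R1 -> on_hand[A=59 B=37] avail[A=59 B=37] open={}
Step 5: reserve R3 B 8 -> on_hand[A=59 B=37] avail[A=59 B=29] open={R3}
Step 6: reserve R4 A 7 -> on_hand[A=59 B=37] avail[A=52 B=29] open={R3,R4}
Step 7: commit R3 -> on_hand[A=59 B=29] avail[A=52 B=29] open={R4}
Step 8: reserve R5 B 3 -> on_hand[A=59 B=29] avail[A=52 B=26] open={R4,R5}

Answer: A: 52
B: 26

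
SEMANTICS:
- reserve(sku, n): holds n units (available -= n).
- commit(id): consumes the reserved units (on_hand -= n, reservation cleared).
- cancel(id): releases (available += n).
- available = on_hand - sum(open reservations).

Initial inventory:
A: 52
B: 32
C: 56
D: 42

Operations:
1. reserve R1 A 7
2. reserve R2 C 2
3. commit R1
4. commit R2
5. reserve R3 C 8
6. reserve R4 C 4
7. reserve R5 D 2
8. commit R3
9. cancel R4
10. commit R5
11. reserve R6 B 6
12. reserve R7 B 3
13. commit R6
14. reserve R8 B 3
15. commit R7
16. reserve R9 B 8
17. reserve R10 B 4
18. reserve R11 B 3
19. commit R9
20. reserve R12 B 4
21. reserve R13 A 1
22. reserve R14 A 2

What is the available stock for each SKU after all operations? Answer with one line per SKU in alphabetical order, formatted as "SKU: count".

Step 1: reserve R1 A 7 -> on_hand[A=52 B=32 C=56 D=42] avail[A=45 B=32 C=56 D=42] open={R1}
Step 2: reserve R2 C 2 -> on_hand[A=52 B=32 C=56 D=42] avail[A=45 B=32 C=54 D=42] open={R1,R2}
Step 3: commit R1 -> on_hand[A=45 B=32 C=56 D=42] avail[A=45 B=32 C=54 D=42] open={R2}
Step 4: commit R2 -> on_hand[A=45 B=32 C=54 D=42] avail[A=45 B=32 C=54 D=42] open={}
Step 5: reserve R3 C 8 -> on_hand[A=45 B=32 C=54 D=42] avail[A=45 B=32 C=46 D=42] open={R3}
Step 6: reserve R4 C 4 -> on_hand[A=45 B=32 C=54 D=42] avail[A=45 B=32 C=42 D=42] open={R3,R4}
Step 7: reserve R5 D 2 -> on_hand[A=45 B=32 C=54 D=42] avail[A=45 B=32 C=42 D=40] open={R3,R4,R5}
Step 8: commit R3 -> on_hand[A=45 B=32 C=46 D=42] avail[A=45 B=32 C=42 D=40] open={R4,R5}
Step 9: cancel R4 -> on_hand[A=45 B=32 C=46 D=42] avail[A=45 B=32 C=46 D=40] open={R5}
Step 10: commit R5 -> on_hand[A=45 B=32 C=46 D=40] avail[A=45 B=32 C=46 D=40] open={}
Step 11: reserve R6 B 6 -> on_hand[A=45 B=32 C=46 D=40] avail[A=45 B=26 C=46 D=40] open={R6}
Step 12: reserve R7 B 3 -> on_hand[A=45 B=32 C=46 D=40] avail[A=45 B=23 C=46 D=40] open={R6,R7}
Step 13: commit R6 -> on_hand[A=45 B=26 C=46 D=40] avail[A=45 B=23 C=46 D=40] open={R7}
Step 14: reserve R8 B 3 -> on_hand[A=45 B=26 C=46 D=40] avail[A=45 B=20 C=46 D=40] open={R7,R8}
Step 15: commit R7 -> on_hand[A=45 B=23 C=46 D=40] avail[A=45 B=20 C=46 D=40] open={R8}
Step 16: reserve R9 B 8 -> on_hand[A=45 B=23 C=46 D=40] avail[A=45 B=12 C=46 D=40] open={R8,R9}
Step 17: reserve R10 B 4 -> on_hand[A=45 B=23 C=46 D=40] avail[A=45 B=8 C=46 D=40] open={R10,R8,R9}
Step 18: reserve R11 B 3 -> on_hand[A=45 B=23 C=46 D=40] avail[A=45 B=5 C=46 D=40] open={R10,R11,R8,R9}
Step 19: commit R9 -> on_hand[A=45 B=15 C=46 D=40] avail[A=45 B=5 C=46 D=40] open={R10,R11,R8}
Step 20: reserve R12 B 4 -> on_hand[A=45 B=15 C=46 D=40] avail[A=45 B=1 C=46 D=40] open={R10,R11,R12,R8}
Step 21: reserve R13 A 1 -> on_hand[A=45 B=15 C=46 D=40] avail[A=44 B=1 C=46 D=40] open={R10,R11,R12,R13,R8}
Step 22: reserve R14 A 2 -> on_hand[A=45 B=15 C=46 D=40] avail[A=42 B=1 C=46 D=40] open={R10,R11,R12,R13,R14,R8}

Answer: A: 42
B: 1
C: 46
D: 40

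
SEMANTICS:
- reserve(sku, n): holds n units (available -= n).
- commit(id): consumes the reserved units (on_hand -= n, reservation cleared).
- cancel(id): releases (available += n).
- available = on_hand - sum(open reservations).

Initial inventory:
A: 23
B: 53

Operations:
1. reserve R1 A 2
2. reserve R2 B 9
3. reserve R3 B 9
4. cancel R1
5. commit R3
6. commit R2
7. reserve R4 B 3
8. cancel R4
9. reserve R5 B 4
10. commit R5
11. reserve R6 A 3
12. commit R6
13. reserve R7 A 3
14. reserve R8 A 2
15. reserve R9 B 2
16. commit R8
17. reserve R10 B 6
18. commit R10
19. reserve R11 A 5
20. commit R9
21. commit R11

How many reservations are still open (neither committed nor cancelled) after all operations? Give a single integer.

Answer: 1

Derivation:
Step 1: reserve R1 A 2 -> on_hand[A=23 B=53] avail[A=21 B=53] open={R1}
Step 2: reserve R2 B 9 -> on_hand[A=23 B=53] avail[A=21 B=44] open={R1,R2}
Step 3: reserve R3 B 9 -> on_hand[A=23 B=53] avail[A=21 B=35] open={R1,R2,R3}
Step 4: cancel R1 -> on_hand[A=23 B=53] avail[A=23 B=35] open={R2,R3}
Step 5: commit R3 -> on_hand[A=23 B=44] avail[A=23 B=35] open={R2}
Step 6: commit R2 -> on_hand[A=23 B=35] avail[A=23 B=35] open={}
Step 7: reserve R4 B 3 -> on_hand[A=23 B=35] avail[A=23 B=32] open={R4}
Step 8: cancel R4 -> on_hand[A=23 B=35] avail[A=23 B=35] open={}
Step 9: reserve R5 B 4 -> on_hand[A=23 B=35] avail[A=23 B=31] open={R5}
Step 10: commit R5 -> on_hand[A=23 B=31] avail[A=23 B=31] open={}
Step 11: reserve R6 A 3 -> on_hand[A=23 B=31] avail[A=20 B=31] open={R6}
Step 12: commit R6 -> on_hand[A=20 B=31] avail[A=20 B=31] open={}
Step 13: reserve R7 A 3 -> on_hand[A=20 B=31] avail[A=17 B=31] open={R7}
Step 14: reserve R8 A 2 -> on_hand[A=20 B=31] avail[A=15 B=31] open={R7,R8}
Step 15: reserve R9 B 2 -> on_hand[A=20 B=31] avail[A=15 B=29] open={R7,R8,R9}
Step 16: commit R8 -> on_hand[A=18 B=31] avail[A=15 B=29] open={R7,R9}
Step 17: reserve R10 B 6 -> on_hand[A=18 B=31] avail[A=15 B=23] open={R10,R7,R9}
Step 18: commit R10 -> on_hand[A=18 B=25] avail[A=15 B=23] open={R7,R9}
Step 19: reserve R11 A 5 -> on_hand[A=18 B=25] avail[A=10 B=23] open={R11,R7,R9}
Step 20: commit R9 -> on_hand[A=18 B=23] avail[A=10 B=23] open={R11,R7}
Step 21: commit R11 -> on_hand[A=13 B=23] avail[A=10 B=23] open={R7}
Open reservations: ['R7'] -> 1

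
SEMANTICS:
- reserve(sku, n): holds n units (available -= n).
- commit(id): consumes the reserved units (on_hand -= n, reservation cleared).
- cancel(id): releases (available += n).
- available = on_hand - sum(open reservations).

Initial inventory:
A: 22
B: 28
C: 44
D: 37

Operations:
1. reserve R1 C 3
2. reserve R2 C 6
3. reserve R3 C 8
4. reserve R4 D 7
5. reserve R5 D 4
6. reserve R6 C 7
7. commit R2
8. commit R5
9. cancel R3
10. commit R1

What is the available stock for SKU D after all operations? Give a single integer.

Answer: 26

Derivation:
Step 1: reserve R1 C 3 -> on_hand[A=22 B=28 C=44 D=37] avail[A=22 B=28 C=41 D=37] open={R1}
Step 2: reserve R2 C 6 -> on_hand[A=22 B=28 C=44 D=37] avail[A=22 B=28 C=35 D=37] open={R1,R2}
Step 3: reserve R3 C 8 -> on_hand[A=22 B=28 C=44 D=37] avail[A=22 B=28 C=27 D=37] open={R1,R2,R3}
Step 4: reserve R4 D 7 -> on_hand[A=22 B=28 C=44 D=37] avail[A=22 B=28 C=27 D=30] open={R1,R2,R3,R4}
Step 5: reserve R5 D 4 -> on_hand[A=22 B=28 C=44 D=37] avail[A=22 B=28 C=27 D=26] open={R1,R2,R3,R4,R5}
Step 6: reserve R6 C 7 -> on_hand[A=22 B=28 C=44 D=37] avail[A=22 B=28 C=20 D=26] open={R1,R2,R3,R4,R5,R6}
Step 7: commit R2 -> on_hand[A=22 B=28 C=38 D=37] avail[A=22 B=28 C=20 D=26] open={R1,R3,R4,R5,R6}
Step 8: commit R5 -> on_hand[A=22 B=28 C=38 D=33] avail[A=22 B=28 C=20 D=26] open={R1,R3,R4,R6}
Step 9: cancel R3 -> on_hand[A=22 B=28 C=38 D=33] avail[A=22 B=28 C=28 D=26] open={R1,R4,R6}
Step 10: commit R1 -> on_hand[A=22 B=28 C=35 D=33] avail[A=22 B=28 C=28 D=26] open={R4,R6}
Final available[D] = 26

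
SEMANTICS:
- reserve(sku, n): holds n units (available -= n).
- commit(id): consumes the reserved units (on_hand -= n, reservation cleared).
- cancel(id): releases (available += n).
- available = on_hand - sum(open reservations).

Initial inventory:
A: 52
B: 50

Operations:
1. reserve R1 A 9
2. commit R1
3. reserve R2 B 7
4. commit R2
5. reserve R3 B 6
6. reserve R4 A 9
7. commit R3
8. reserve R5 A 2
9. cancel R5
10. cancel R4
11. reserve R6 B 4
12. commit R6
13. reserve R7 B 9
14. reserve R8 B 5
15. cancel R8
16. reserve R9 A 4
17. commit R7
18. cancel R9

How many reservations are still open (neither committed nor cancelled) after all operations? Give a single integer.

Answer: 0

Derivation:
Step 1: reserve R1 A 9 -> on_hand[A=52 B=50] avail[A=43 B=50] open={R1}
Step 2: commit R1 -> on_hand[A=43 B=50] avail[A=43 B=50] open={}
Step 3: reserve R2 B 7 -> on_hand[A=43 B=50] avail[A=43 B=43] open={R2}
Step 4: commit R2 -> on_hand[A=43 B=43] avail[A=43 B=43] open={}
Step 5: reserve R3 B 6 -> on_hand[A=43 B=43] avail[A=43 B=37] open={R3}
Step 6: reserve R4 A 9 -> on_hand[A=43 B=43] avail[A=34 B=37] open={R3,R4}
Step 7: commit R3 -> on_hand[A=43 B=37] avail[A=34 B=37] open={R4}
Step 8: reserve R5 A 2 -> on_hand[A=43 B=37] avail[A=32 B=37] open={R4,R5}
Step 9: cancel R5 -> on_hand[A=43 B=37] avail[A=34 B=37] open={R4}
Step 10: cancel R4 -> on_hand[A=43 B=37] avail[A=43 B=37] open={}
Step 11: reserve R6 B 4 -> on_hand[A=43 B=37] avail[A=43 B=33] open={R6}
Step 12: commit R6 -> on_hand[A=43 B=33] avail[A=43 B=33] open={}
Step 13: reserve R7 B 9 -> on_hand[A=43 B=33] avail[A=43 B=24] open={R7}
Step 14: reserve R8 B 5 -> on_hand[A=43 B=33] avail[A=43 B=19] open={R7,R8}
Step 15: cancel R8 -> on_hand[A=43 B=33] avail[A=43 B=24] open={R7}
Step 16: reserve R9 A 4 -> on_hand[A=43 B=33] avail[A=39 B=24] open={R7,R9}
Step 17: commit R7 -> on_hand[A=43 B=24] avail[A=39 B=24] open={R9}
Step 18: cancel R9 -> on_hand[A=43 B=24] avail[A=43 B=24] open={}
Open reservations: [] -> 0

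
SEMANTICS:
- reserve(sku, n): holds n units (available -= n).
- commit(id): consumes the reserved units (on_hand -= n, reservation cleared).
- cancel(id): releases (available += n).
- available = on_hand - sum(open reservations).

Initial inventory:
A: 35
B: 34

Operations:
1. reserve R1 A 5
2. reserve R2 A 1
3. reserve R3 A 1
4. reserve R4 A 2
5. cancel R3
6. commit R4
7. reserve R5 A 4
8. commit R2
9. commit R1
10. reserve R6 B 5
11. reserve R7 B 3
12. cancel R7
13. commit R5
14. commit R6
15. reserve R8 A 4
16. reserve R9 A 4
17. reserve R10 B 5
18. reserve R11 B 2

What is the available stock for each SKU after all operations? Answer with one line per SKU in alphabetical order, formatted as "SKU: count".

Answer: A: 15
B: 22

Derivation:
Step 1: reserve R1 A 5 -> on_hand[A=35 B=34] avail[A=30 B=34] open={R1}
Step 2: reserve R2 A 1 -> on_hand[A=35 B=34] avail[A=29 B=34] open={R1,R2}
Step 3: reserve R3 A 1 -> on_hand[A=35 B=34] avail[A=28 B=34] open={R1,R2,R3}
Step 4: reserve R4 A 2 -> on_hand[A=35 B=34] avail[A=26 B=34] open={R1,R2,R3,R4}
Step 5: cancel R3 -> on_hand[A=35 B=34] avail[A=27 B=34] open={R1,R2,R4}
Step 6: commit R4 -> on_hand[A=33 B=34] avail[A=27 B=34] open={R1,R2}
Step 7: reserve R5 A 4 -> on_hand[A=33 B=34] avail[A=23 B=34] open={R1,R2,R5}
Step 8: commit R2 -> on_hand[A=32 B=34] avail[A=23 B=34] open={R1,R5}
Step 9: commit R1 -> on_hand[A=27 B=34] avail[A=23 B=34] open={R5}
Step 10: reserve R6 B 5 -> on_hand[A=27 B=34] avail[A=23 B=29] open={R5,R6}
Step 11: reserve R7 B 3 -> on_hand[A=27 B=34] avail[A=23 B=26] open={R5,R6,R7}
Step 12: cancel R7 -> on_hand[A=27 B=34] avail[A=23 B=29] open={R5,R6}
Step 13: commit R5 -> on_hand[A=23 B=34] avail[A=23 B=29] open={R6}
Step 14: commit R6 -> on_hand[A=23 B=29] avail[A=23 B=29] open={}
Step 15: reserve R8 A 4 -> on_hand[A=23 B=29] avail[A=19 B=29] open={R8}
Step 16: reserve R9 A 4 -> on_hand[A=23 B=29] avail[A=15 B=29] open={R8,R9}
Step 17: reserve R10 B 5 -> on_hand[A=23 B=29] avail[A=15 B=24] open={R10,R8,R9}
Step 18: reserve R11 B 2 -> on_hand[A=23 B=29] avail[A=15 B=22] open={R10,R11,R8,R9}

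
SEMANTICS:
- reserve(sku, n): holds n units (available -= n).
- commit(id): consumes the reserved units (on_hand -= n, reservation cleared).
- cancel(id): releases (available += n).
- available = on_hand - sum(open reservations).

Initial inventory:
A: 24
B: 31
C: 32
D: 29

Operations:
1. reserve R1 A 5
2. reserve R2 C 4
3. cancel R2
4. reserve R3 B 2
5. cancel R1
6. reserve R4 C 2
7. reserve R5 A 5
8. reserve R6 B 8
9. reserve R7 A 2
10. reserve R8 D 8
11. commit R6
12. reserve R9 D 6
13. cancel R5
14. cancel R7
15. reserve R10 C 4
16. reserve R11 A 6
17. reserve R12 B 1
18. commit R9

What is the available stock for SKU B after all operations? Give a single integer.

Step 1: reserve R1 A 5 -> on_hand[A=24 B=31 C=32 D=29] avail[A=19 B=31 C=32 D=29] open={R1}
Step 2: reserve R2 C 4 -> on_hand[A=24 B=31 C=32 D=29] avail[A=19 B=31 C=28 D=29] open={R1,R2}
Step 3: cancel R2 -> on_hand[A=24 B=31 C=32 D=29] avail[A=19 B=31 C=32 D=29] open={R1}
Step 4: reserve R3 B 2 -> on_hand[A=24 B=31 C=32 D=29] avail[A=19 B=29 C=32 D=29] open={R1,R3}
Step 5: cancel R1 -> on_hand[A=24 B=31 C=32 D=29] avail[A=24 B=29 C=32 D=29] open={R3}
Step 6: reserve R4 C 2 -> on_hand[A=24 B=31 C=32 D=29] avail[A=24 B=29 C=30 D=29] open={R3,R4}
Step 7: reserve R5 A 5 -> on_hand[A=24 B=31 C=32 D=29] avail[A=19 B=29 C=30 D=29] open={R3,R4,R5}
Step 8: reserve R6 B 8 -> on_hand[A=24 B=31 C=32 D=29] avail[A=19 B=21 C=30 D=29] open={R3,R4,R5,R6}
Step 9: reserve R7 A 2 -> on_hand[A=24 B=31 C=32 D=29] avail[A=17 B=21 C=30 D=29] open={R3,R4,R5,R6,R7}
Step 10: reserve R8 D 8 -> on_hand[A=24 B=31 C=32 D=29] avail[A=17 B=21 C=30 D=21] open={R3,R4,R5,R6,R7,R8}
Step 11: commit R6 -> on_hand[A=24 B=23 C=32 D=29] avail[A=17 B=21 C=30 D=21] open={R3,R4,R5,R7,R8}
Step 12: reserve R9 D 6 -> on_hand[A=24 B=23 C=32 D=29] avail[A=17 B=21 C=30 D=15] open={R3,R4,R5,R7,R8,R9}
Step 13: cancel R5 -> on_hand[A=24 B=23 C=32 D=29] avail[A=22 B=21 C=30 D=15] open={R3,R4,R7,R8,R9}
Step 14: cancel R7 -> on_hand[A=24 B=23 C=32 D=29] avail[A=24 B=21 C=30 D=15] open={R3,R4,R8,R9}
Step 15: reserve R10 C 4 -> on_hand[A=24 B=23 C=32 D=29] avail[A=24 B=21 C=26 D=15] open={R10,R3,R4,R8,R9}
Step 16: reserve R11 A 6 -> on_hand[A=24 B=23 C=32 D=29] avail[A=18 B=21 C=26 D=15] open={R10,R11,R3,R4,R8,R9}
Step 17: reserve R12 B 1 -> on_hand[A=24 B=23 C=32 D=29] avail[A=18 B=20 C=26 D=15] open={R10,R11,R12,R3,R4,R8,R9}
Step 18: commit R9 -> on_hand[A=24 B=23 C=32 D=23] avail[A=18 B=20 C=26 D=15] open={R10,R11,R12,R3,R4,R8}
Final available[B] = 20

Answer: 20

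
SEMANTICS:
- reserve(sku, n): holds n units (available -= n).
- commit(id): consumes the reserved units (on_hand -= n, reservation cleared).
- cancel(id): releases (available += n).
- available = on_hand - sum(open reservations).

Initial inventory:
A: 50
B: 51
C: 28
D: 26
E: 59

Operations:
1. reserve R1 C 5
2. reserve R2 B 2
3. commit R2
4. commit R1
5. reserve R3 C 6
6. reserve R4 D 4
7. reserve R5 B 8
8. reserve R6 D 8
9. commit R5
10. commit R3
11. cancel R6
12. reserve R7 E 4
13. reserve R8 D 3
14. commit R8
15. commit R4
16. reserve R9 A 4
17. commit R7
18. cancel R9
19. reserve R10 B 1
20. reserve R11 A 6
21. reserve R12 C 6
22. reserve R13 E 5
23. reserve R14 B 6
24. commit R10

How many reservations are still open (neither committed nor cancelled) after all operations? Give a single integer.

Answer: 4

Derivation:
Step 1: reserve R1 C 5 -> on_hand[A=50 B=51 C=28 D=26 E=59] avail[A=50 B=51 C=23 D=26 E=59] open={R1}
Step 2: reserve R2 B 2 -> on_hand[A=50 B=51 C=28 D=26 E=59] avail[A=50 B=49 C=23 D=26 E=59] open={R1,R2}
Step 3: commit R2 -> on_hand[A=50 B=49 C=28 D=26 E=59] avail[A=50 B=49 C=23 D=26 E=59] open={R1}
Step 4: commit R1 -> on_hand[A=50 B=49 C=23 D=26 E=59] avail[A=50 B=49 C=23 D=26 E=59] open={}
Step 5: reserve R3 C 6 -> on_hand[A=50 B=49 C=23 D=26 E=59] avail[A=50 B=49 C=17 D=26 E=59] open={R3}
Step 6: reserve R4 D 4 -> on_hand[A=50 B=49 C=23 D=26 E=59] avail[A=50 B=49 C=17 D=22 E=59] open={R3,R4}
Step 7: reserve R5 B 8 -> on_hand[A=50 B=49 C=23 D=26 E=59] avail[A=50 B=41 C=17 D=22 E=59] open={R3,R4,R5}
Step 8: reserve R6 D 8 -> on_hand[A=50 B=49 C=23 D=26 E=59] avail[A=50 B=41 C=17 D=14 E=59] open={R3,R4,R5,R6}
Step 9: commit R5 -> on_hand[A=50 B=41 C=23 D=26 E=59] avail[A=50 B=41 C=17 D=14 E=59] open={R3,R4,R6}
Step 10: commit R3 -> on_hand[A=50 B=41 C=17 D=26 E=59] avail[A=50 B=41 C=17 D=14 E=59] open={R4,R6}
Step 11: cancel R6 -> on_hand[A=50 B=41 C=17 D=26 E=59] avail[A=50 B=41 C=17 D=22 E=59] open={R4}
Step 12: reserve R7 E 4 -> on_hand[A=50 B=41 C=17 D=26 E=59] avail[A=50 B=41 C=17 D=22 E=55] open={R4,R7}
Step 13: reserve R8 D 3 -> on_hand[A=50 B=41 C=17 D=26 E=59] avail[A=50 B=41 C=17 D=19 E=55] open={R4,R7,R8}
Step 14: commit R8 -> on_hand[A=50 B=41 C=17 D=23 E=59] avail[A=50 B=41 C=17 D=19 E=55] open={R4,R7}
Step 15: commit R4 -> on_hand[A=50 B=41 C=17 D=19 E=59] avail[A=50 B=41 C=17 D=19 E=55] open={R7}
Step 16: reserve R9 A 4 -> on_hand[A=50 B=41 C=17 D=19 E=59] avail[A=46 B=41 C=17 D=19 E=55] open={R7,R9}
Step 17: commit R7 -> on_hand[A=50 B=41 C=17 D=19 E=55] avail[A=46 B=41 C=17 D=19 E=55] open={R9}
Step 18: cancel R9 -> on_hand[A=50 B=41 C=17 D=19 E=55] avail[A=50 B=41 C=17 D=19 E=55] open={}
Step 19: reserve R10 B 1 -> on_hand[A=50 B=41 C=17 D=19 E=55] avail[A=50 B=40 C=17 D=19 E=55] open={R10}
Step 20: reserve R11 A 6 -> on_hand[A=50 B=41 C=17 D=19 E=55] avail[A=44 B=40 C=17 D=19 E=55] open={R10,R11}
Step 21: reserve R12 C 6 -> on_hand[A=50 B=41 C=17 D=19 E=55] avail[A=44 B=40 C=11 D=19 E=55] open={R10,R11,R12}
Step 22: reserve R13 E 5 -> on_hand[A=50 B=41 C=17 D=19 E=55] avail[A=44 B=40 C=11 D=19 E=50] open={R10,R11,R12,R13}
Step 23: reserve R14 B 6 -> on_hand[A=50 B=41 C=17 D=19 E=55] avail[A=44 B=34 C=11 D=19 E=50] open={R10,R11,R12,R13,R14}
Step 24: commit R10 -> on_hand[A=50 B=40 C=17 D=19 E=55] avail[A=44 B=34 C=11 D=19 E=50] open={R11,R12,R13,R14}
Open reservations: ['R11', 'R12', 'R13', 'R14'] -> 4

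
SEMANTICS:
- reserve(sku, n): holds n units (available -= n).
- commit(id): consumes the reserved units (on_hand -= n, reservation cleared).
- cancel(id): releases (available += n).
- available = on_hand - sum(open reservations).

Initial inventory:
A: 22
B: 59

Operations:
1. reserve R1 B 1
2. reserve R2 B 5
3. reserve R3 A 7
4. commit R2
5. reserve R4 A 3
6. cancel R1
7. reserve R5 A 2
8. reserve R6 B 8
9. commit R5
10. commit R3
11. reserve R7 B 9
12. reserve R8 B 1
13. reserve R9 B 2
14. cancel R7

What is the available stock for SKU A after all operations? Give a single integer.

Step 1: reserve R1 B 1 -> on_hand[A=22 B=59] avail[A=22 B=58] open={R1}
Step 2: reserve R2 B 5 -> on_hand[A=22 B=59] avail[A=22 B=53] open={R1,R2}
Step 3: reserve R3 A 7 -> on_hand[A=22 B=59] avail[A=15 B=53] open={R1,R2,R3}
Step 4: commit R2 -> on_hand[A=22 B=54] avail[A=15 B=53] open={R1,R3}
Step 5: reserve R4 A 3 -> on_hand[A=22 B=54] avail[A=12 B=53] open={R1,R3,R4}
Step 6: cancel R1 -> on_hand[A=22 B=54] avail[A=12 B=54] open={R3,R4}
Step 7: reserve R5 A 2 -> on_hand[A=22 B=54] avail[A=10 B=54] open={R3,R4,R5}
Step 8: reserve R6 B 8 -> on_hand[A=22 B=54] avail[A=10 B=46] open={R3,R4,R5,R6}
Step 9: commit R5 -> on_hand[A=20 B=54] avail[A=10 B=46] open={R3,R4,R6}
Step 10: commit R3 -> on_hand[A=13 B=54] avail[A=10 B=46] open={R4,R6}
Step 11: reserve R7 B 9 -> on_hand[A=13 B=54] avail[A=10 B=37] open={R4,R6,R7}
Step 12: reserve R8 B 1 -> on_hand[A=13 B=54] avail[A=10 B=36] open={R4,R6,R7,R8}
Step 13: reserve R9 B 2 -> on_hand[A=13 B=54] avail[A=10 B=34] open={R4,R6,R7,R8,R9}
Step 14: cancel R7 -> on_hand[A=13 B=54] avail[A=10 B=43] open={R4,R6,R8,R9}
Final available[A] = 10

Answer: 10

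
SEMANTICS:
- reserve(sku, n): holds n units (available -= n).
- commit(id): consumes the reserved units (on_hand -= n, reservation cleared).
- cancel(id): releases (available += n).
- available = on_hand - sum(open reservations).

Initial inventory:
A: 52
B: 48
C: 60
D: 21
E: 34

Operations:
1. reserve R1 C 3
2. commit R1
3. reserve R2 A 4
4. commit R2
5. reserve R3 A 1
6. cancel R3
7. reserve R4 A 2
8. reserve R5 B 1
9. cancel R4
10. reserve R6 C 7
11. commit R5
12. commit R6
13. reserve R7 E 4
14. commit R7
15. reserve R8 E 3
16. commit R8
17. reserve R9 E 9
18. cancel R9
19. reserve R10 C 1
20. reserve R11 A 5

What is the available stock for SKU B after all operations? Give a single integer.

Step 1: reserve R1 C 3 -> on_hand[A=52 B=48 C=60 D=21 E=34] avail[A=52 B=48 C=57 D=21 E=34] open={R1}
Step 2: commit R1 -> on_hand[A=52 B=48 C=57 D=21 E=34] avail[A=52 B=48 C=57 D=21 E=34] open={}
Step 3: reserve R2 A 4 -> on_hand[A=52 B=48 C=57 D=21 E=34] avail[A=48 B=48 C=57 D=21 E=34] open={R2}
Step 4: commit R2 -> on_hand[A=48 B=48 C=57 D=21 E=34] avail[A=48 B=48 C=57 D=21 E=34] open={}
Step 5: reserve R3 A 1 -> on_hand[A=48 B=48 C=57 D=21 E=34] avail[A=47 B=48 C=57 D=21 E=34] open={R3}
Step 6: cancel R3 -> on_hand[A=48 B=48 C=57 D=21 E=34] avail[A=48 B=48 C=57 D=21 E=34] open={}
Step 7: reserve R4 A 2 -> on_hand[A=48 B=48 C=57 D=21 E=34] avail[A=46 B=48 C=57 D=21 E=34] open={R4}
Step 8: reserve R5 B 1 -> on_hand[A=48 B=48 C=57 D=21 E=34] avail[A=46 B=47 C=57 D=21 E=34] open={R4,R5}
Step 9: cancel R4 -> on_hand[A=48 B=48 C=57 D=21 E=34] avail[A=48 B=47 C=57 D=21 E=34] open={R5}
Step 10: reserve R6 C 7 -> on_hand[A=48 B=48 C=57 D=21 E=34] avail[A=48 B=47 C=50 D=21 E=34] open={R5,R6}
Step 11: commit R5 -> on_hand[A=48 B=47 C=57 D=21 E=34] avail[A=48 B=47 C=50 D=21 E=34] open={R6}
Step 12: commit R6 -> on_hand[A=48 B=47 C=50 D=21 E=34] avail[A=48 B=47 C=50 D=21 E=34] open={}
Step 13: reserve R7 E 4 -> on_hand[A=48 B=47 C=50 D=21 E=34] avail[A=48 B=47 C=50 D=21 E=30] open={R7}
Step 14: commit R7 -> on_hand[A=48 B=47 C=50 D=21 E=30] avail[A=48 B=47 C=50 D=21 E=30] open={}
Step 15: reserve R8 E 3 -> on_hand[A=48 B=47 C=50 D=21 E=30] avail[A=48 B=47 C=50 D=21 E=27] open={R8}
Step 16: commit R8 -> on_hand[A=48 B=47 C=50 D=21 E=27] avail[A=48 B=47 C=50 D=21 E=27] open={}
Step 17: reserve R9 E 9 -> on_hand[A=48 B=47 C=50 D=21 E=27] avail[A=48 B=47 C=50 D=21 E=18] open={R9}
Step 18: cancel R9 -> on_hand[A=48 B=47 C=50 D=21 E=27] avail[A=48 B=47 C=50 D=21 E=27] open={}
Step 19: reserve R10 C 1 -> on_hand[A=48 B=47 C=50 D=21 E=27] avail[A=48 B=47 C=49 D=21 E=27] open={R10}
Step 20: reserve R11 A 5 -> on_hand[A=48 B=47 C=50 D=21 E=27] avail[A=43 B=47 C=49 D=21 E=27] open={R10,R11}
Final available[B] = 47

Answer: 47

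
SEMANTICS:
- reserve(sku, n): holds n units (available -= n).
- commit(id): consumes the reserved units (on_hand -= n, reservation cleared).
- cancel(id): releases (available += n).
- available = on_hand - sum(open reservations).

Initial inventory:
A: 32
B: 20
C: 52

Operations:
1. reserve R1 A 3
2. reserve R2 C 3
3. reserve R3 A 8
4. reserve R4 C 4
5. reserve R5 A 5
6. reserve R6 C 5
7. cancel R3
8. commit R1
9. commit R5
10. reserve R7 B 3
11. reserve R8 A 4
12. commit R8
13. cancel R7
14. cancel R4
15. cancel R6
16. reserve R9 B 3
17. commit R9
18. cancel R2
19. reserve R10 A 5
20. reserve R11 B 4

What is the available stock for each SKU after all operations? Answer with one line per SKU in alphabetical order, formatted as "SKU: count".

Step 1: reserve R1 A 3 -> on_hand[A=32 B=20 C=52] avail[A=29 B=20 C=52] open={R1}
Step 2: reserve R2 C 3 -> on_hand[A=32 B=20 C=52] avail[A=29 B=20 C=49] open={R1,R2}
Step 3: reserve R3 A 8 -> on_hand[A=32 B=20 C=52] avail[A=21 B=20 C=49] open={R1,R2,R3}
Step 4: reserve R4 C 4 -> on_hand[A=32 B=20 C=52] avail[A=21 B=20 C=45] open={R1,R2,R3,R4}
Step 5: reserve R5 A 5 -> on_hand[A=32 B=20 C=52] avail[A=16 B=20 C=45] open={R1,R2,R3,R4,R5}
Step 6: reserve R6 C 5 -> on_hand[A=32 B=20 C=52] avail[A=16 B=20 C=40] open={R1,R2,R3,R4,R5,R6}
Step 7: cancel R3 -> on_hand[A=32 B=20 C=52] avail[A=24 B=20 C=40] open={R1,R2,R4,R5,R6}
Step 8: commit R1 -> on_hand[A=29 B=20 C=52] avail[A=24 B=20 C=40] open={R2,R4,R5,R6}
Step 9: commit R5 -> on_hand[A=24 B=20 C=52] avail[A=24 B=20 C=40] open={R2,R4,R6}
Step 10: reserve R7 B 3 -> on_hand[A=24 B=20 C=52] avail[A=24 B=17 C=40] open={R2,R4,R6,R7}
Step 11: reserve R8 A 4 -> on_hand[A=24 B=20 C=52] avail[A=20 B=17 C=40] open={R2,R4,R6,R7,R8}
Step 12: commit R8 -> on_hand[A=20 B=20 C=52] avail[A=20 B=17 C=40] open={R2,R4,R6,R7}
Step 13: cancel R7 -> on_hand[A=20 B=20 C=52] avail[A=20 B=20 C=40] open={R2,R4,R6}
Step 14: cancel R4 -> on_hand[A=20 B=20 C=52] avail[A=20 B=20 C=44] open={R2,R6}
Step 15: cancel R6 -> on_hand[A=20 B=20 C=52] avail[A=20 B=20 C=49] open={R2}
Step 16: reserve R9 B 3 -> on_hand[A=20 B=20 C=52] avail[A=20 B=17 C=49] open={R2,R9}
Step 17: commit R9 -> on_hand[A=20 B=17 C=52] avail[A=20 B=17 C=49] open={R2}
Step 18: cancel R2 -> on_hand[A=20 B=17 C=52] avail[A=20 B=17 C=52] open={}
Step 19: reserve R10 A 5 -> on_hand[A=20 B=17 C=52] avail[A=15 B=17 C=52] open={R10}
Step 20: reserve R11 B 4 -> on_hand[A=20 B=17 C=52] avail[A=15 B=13 C=52] open={R10,R11}

Answer: A: 15
B: 13
C: 52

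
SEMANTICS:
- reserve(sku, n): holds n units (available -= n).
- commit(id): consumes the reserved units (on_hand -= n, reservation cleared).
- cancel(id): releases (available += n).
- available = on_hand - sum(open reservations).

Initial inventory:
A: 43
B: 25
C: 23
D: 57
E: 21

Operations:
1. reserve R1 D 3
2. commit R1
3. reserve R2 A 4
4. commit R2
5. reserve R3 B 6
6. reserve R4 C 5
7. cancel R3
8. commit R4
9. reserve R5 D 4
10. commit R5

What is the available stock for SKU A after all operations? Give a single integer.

Step 1: reserve R1 D 3 -> on_hand[A=43 B=25 C=23 D=57 E=21] avail[A=43 B=25 C=23 D=54 E=21] open={R1}
Step 2: commit R1 -> on_hand[A=43 B=25 C=23 D=54 E=21] avail[A=43 B=25 C=23 D=54 E=21] open={}
Step 3: reserve R2 A 4 -> on_hand[A=43 B=25 C=23 D=54 E=21] avail[A=39 B=25 C=23 D=54 E=21] open={R2}
Step 4: commit R2 -> on_hand[A=39 B=25 C=23 D=54 E=21] avail[A=39 B=25 C=23 D=54 E=21] open={}
Step 5: reserve R3 B 6 -> on_hand[A=39 B=25 C=23 D=54 E=21] avail[A=39 B=19 C=23 D=54 E=21] open={R3}
Step 6: reserve R4 C 5 -> on_hand[A=39 B=25 C=23 D=54 E=21] avail[A=39 B=19 C=18 D=54 E=21] open={R3,R4}
Step 7: cancel R3 -> on_hand[A=39 B=25 C=23 D=54 E=21] avail[A=39 B=25 C=18 D=54 E=21] open={R4}
Step 8: commit R4 -> on_hand[A=39 B=25 C=18 D=54 E=21] avail[A=39 B=25 C=18 D=54 E=21] open={}
Step 9: reserve R5 D 4 -> on_hand[A=39 B=25 C=18 D=54 E=21] avail[A=39 B=25 C=18 D=50 E=21] open={R5}
Step 10: commit R5 -> on_hand[A=39 B=25 C=18 D=50 E=21] avail[A=39 B=25 C=18 D=50 E=21] open={}
Final available[A] = 39

Answer: 39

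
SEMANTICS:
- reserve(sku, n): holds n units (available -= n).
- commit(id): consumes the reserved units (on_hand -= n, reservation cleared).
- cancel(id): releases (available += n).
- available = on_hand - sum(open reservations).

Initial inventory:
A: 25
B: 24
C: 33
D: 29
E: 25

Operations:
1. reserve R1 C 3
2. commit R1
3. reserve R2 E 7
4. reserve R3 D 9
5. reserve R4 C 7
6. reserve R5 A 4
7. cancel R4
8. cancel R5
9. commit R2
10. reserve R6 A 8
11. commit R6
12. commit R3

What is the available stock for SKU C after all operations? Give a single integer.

Answer: 30

Derivation:
Step 1: reserve R1 C 3 -> on_hand[A=25 B=24 C=33 D=29 E=25] avail[A=25 B=24 C=30 D=29 E=25] open={R1}
Step 2: commit R1 -> on_hand[A=25 B=24 C=30 D=29 E=25] avail[A=25 B=24 C=30 D=29 E=25] open={}
Step 3: reserve R2 E 7 -> on_hand[A=25 B=24 C=30 D=29 E=25] avail[A=25 B=24 C=30 D=29 E=18] open={R2}
Step 4: reserve R3 D 9 -> on_hand[A=25 B=24 C=30 D=29 E=25] avail[A=25 B=24 C=30 D=20 E=18] open={R2,R3}
Step 5: reserve R4 C 7 -> on_hand[A=25 B=24 C=30 D=29 E=25] avail[A=25 B=24 C=23 D=20 E=18] open={R2,R3,R4}
Step 6: reserve R5 A 4 -> on_hand[A=25 B=24 C=30 D=29 E=25] avail[A=21 B=24 C=23 D=20 E=18] open={R2,R3,R4,R5}
Step 7: cancel R4 -> on_hand[A=25 B=24 C=30 D=29 E=25] avail[A=21 B=24 C=30 D=20 E=18] open={R2,R3,R5}
Step 8: cancel R5 -> on_hand[A=25 B=24 C=30 D=29 E=25] avail[A=25 B=24 C=30 D=20 E=18] open={R2,R3}
Step 9: commit R2 -> on_hand[A=25 B=24 C=30 D=29 E=18] avail[A=25 B=24 C=30 D=20 E=18] open={R3}
Step 10: reserve R6 A 8 -> on_hand[A=25 B=24 C=30 D=29 E=18] avail[A=17 B=24 C=30 D=20 E=18] open={R3,R6}
Step 11: commit R6 -> on_hand[A=17 B=24 C=30 D=29 E=18] avail[A=17 B=24 C=30 D=20 E=18] open={R3}
Step 12: commit R3 -> on_hand[A=17 B=24 C=30 D=20 E=18] avail[A=17 B=24 C=30 D=20 E=18] open={}
Final available[C] = 30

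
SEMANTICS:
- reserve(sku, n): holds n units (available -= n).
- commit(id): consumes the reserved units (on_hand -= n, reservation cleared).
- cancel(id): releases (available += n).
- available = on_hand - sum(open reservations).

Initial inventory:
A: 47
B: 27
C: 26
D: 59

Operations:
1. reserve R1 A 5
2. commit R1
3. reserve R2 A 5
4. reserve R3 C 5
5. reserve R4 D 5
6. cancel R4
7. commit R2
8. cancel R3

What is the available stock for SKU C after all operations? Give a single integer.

Step 1: reserve R1 A 5 -> on_hand[A=47 B=27 C=26 D=59] avail[A=42 B=27 C=26 D=59] open={R1}
Step 2: commit R1 -> on_hand[A=42 B=27 C=26 D=59] avail[A=42 B=27 C=26 D=59] open={}
Step 3: reserve R2 A 5 -> on_hand[A=42 B=27 C=26 D=59] avail[A=37 B=27 C=26 D=59] open={R2}
Step 4: reserve R3 C 5 -> on_hand[A=42 B=27 C=26 D=59] avail[A=37 B=27 C=21 D=59] open={R2,R3}
Step 5: reserve R4 D 5 -> on_hand[A=42 B=27 C=26 D=59] avail[A=37 B=27 C=21 D=54] open={R2,R3,R4}
Step 6: cancel R4 -> on_hand[A=42 B=27 C=26 D=59] avail[A=37 B=27 C=21 D=59] open={R2,R3}
Step 7: commit R2 -> on_hand[A=37 B=27 C=26 D=59] avail[A=37 B=27 C=21 D=59] open={R3}
Step 8: cancel R3 -> on_hand[A=37 B=27 C=26 D=59] avail[A=37 B=27 C=26 D=59] open={}
Final available[C] = 26

Answer: 26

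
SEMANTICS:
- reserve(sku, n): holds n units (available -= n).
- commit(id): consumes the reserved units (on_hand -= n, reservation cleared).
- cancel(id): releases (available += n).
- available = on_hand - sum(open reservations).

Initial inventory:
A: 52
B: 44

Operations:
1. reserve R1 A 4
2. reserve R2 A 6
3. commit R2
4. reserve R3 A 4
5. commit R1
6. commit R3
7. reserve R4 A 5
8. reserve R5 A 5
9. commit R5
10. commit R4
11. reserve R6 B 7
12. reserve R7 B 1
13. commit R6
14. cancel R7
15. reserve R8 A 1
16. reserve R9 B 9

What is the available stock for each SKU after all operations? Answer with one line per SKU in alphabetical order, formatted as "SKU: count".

Step 1: reserve R1 A 4 -> on_hand[A=52 B=44] avail[A=48 B=44] open={R1}
Step 2: reserve R2 A 6 -> on_hand[A=52 B=44] avail[A=42 B=44] open={R1,R2}
Step 3: commit R2 -> on_hand[A=46 B=44] avail[A=42 B=44] open={R1}
Step 4: reserve R3 A 4 -> on_hand[A=46 B=44] avail[A=38 B=44] open={R1,R3}
Step 5: commit R1 -> on_hand[A=42 B=44] avail[A=38 B=44] open={R3}
Step 6: commit R3 -> on_hand[A=38 B=44] avail[A=38 B=44] open={}
Step 7: reserve R4 A 5 -> on_hand[A=38 B=44] avail[A=33 B=44] open={R4}
Step 8: reserve R5 A 5 -> on_hand[A=38 B=44] avail[A=28 B=44] open={R4,R5}
Step 9: commit R5 -> on_hand[A=33 B=44] avail[A=28 B=44] open={R4}
Step 10: commit R4 -> on_hand[A=28 B=44] avail[A=28 B=44] open={}
Step 11: reserve R6 B 7 -> on_hand[A=28 B=44] avail[A=28 B=37] open={R6}
Step 12: reserve R7 B 1 -> on_hand[A=28 B=44] avail[A=28 B=36] open={R6,R7}
Step 13: commit R6 -> on_hand[A=28 B=37] avail[A=28 B=36] open={R7}
Step 14: cancel R7 -> on_hand[A=28 B=37] avail[A=28 B=37] open={}
Step 15: reserve R8 A 1 -> on_hand[A=28 B=37] avail[A=27 B=37] open={R8}
Step 16: reserve R9 B 9 -> on_hand[A=28 B=37] avail[A=27 B=28] open={R8,R9}

Answer: A: 27
B: 28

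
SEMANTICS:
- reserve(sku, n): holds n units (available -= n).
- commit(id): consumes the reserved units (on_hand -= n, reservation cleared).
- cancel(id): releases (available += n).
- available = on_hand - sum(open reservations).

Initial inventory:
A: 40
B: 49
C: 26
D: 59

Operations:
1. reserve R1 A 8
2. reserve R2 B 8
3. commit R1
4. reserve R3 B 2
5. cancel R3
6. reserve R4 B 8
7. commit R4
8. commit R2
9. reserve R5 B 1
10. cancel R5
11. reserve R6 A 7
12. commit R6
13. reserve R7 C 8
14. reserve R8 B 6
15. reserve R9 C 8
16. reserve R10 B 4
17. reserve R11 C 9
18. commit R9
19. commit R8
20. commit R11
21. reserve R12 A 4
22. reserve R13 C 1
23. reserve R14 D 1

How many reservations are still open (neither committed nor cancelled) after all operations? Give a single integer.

Answer: 5

Derivation:
Step 1: reserve R1 A 8 -> on_hand[A=40 B=49 C=26 D=59] avail[A=32 B=49 C=26 D=59] open={R1}
Step 2: reserve R2 B 8 -> on_hand[A=40 B=49 C=26 D=59] avail[A=32 B=41 C=26 D=59] open={R1,R2}
Step 3: commit R1 -> on_hand[A=32 B=49 C=26 D=59] avail[A=32 B=41 C=26 D=59] open={R2}
Step 4: reserve R3 B 2 -> on_hand[A=32 B=49 C=26 D=59] avail[A=32 B=39 C=26 D=59] open={R2,R3}
Step 5: cancel R3 -> on_hand[A=32 B=49 C=26 D=59] avail[A=32 B=41 C=26 D=59] open={R2}
Step 6: reserve R4 B 8 -> on_hand[A=32 B=49 C=26 D=59] avail[A=32 B=33 C=26 D=59] open={R2,R4}
Step 7: commit R4 -> on_hand[A=32 B=41 C=26 D=59] avail[A=32 B=33 C=26 D=59] open={R2}
Step 8: commit R2 -> on_hand[A=32 B=33 C=26 D=59] avail[A=32 B=33 C=26 D=59] open={}
Step 9: reserve R5 B 1 -> on_hand[A=32 B=33 C=26 D=59] avail[A=32 B=32 C=26 D=59] open={R5}
Step 10: cancel R5 -> on_hand[A=32 B=33 C=26 D=59] avail[A=32 B=33 C=26 D=59] open={}
Step 11: reserve R6 A 7 -> on_hand[A=32 B=33 C=26 D=59] avail[A=25 B=33 C=26 D=59] open={R6}
Step 12: commit R6 -> on_hand[A=25 B=33 C=26 D=59] avail[A=25 B=33 C=26 D=59] open={}
Step 13: reserve R7 C 8 -> on_hand[A=25 B=33 C=26 D=59] avail[A=25 B=33 C=18 D=59] open={R7}
Step 14: reserve R8 B 6 -> on_hand[A=25 B=33 C=26 D=59] avail[A=25 B=27 C=18 D=59] open={R7,R8}
Step 15: reserve R9 C 8 -> on_hand[A=25 B=33 C=26 D=59] avail[A=25 B=27 C=10 D=59] open={R7,R8,R9}
Step 16: reserve R10 B 4 -> on_hand[A=25 B=33 C=26 D=59] avail[A=25 B=23 C=10 D=59] open={R10,R7,R8,R9}
Step 17: reserve R11 C 9 -> on_hand[A=25 B=33 C=26 D=59] avail[A=25 B=23 C=1 D=59] open={R10,R11,R7,R8,R9}
Step 18: commit R9 -> on_hand[A=25 B=33 C=18 D=59] avail[A=25 B=23 C=1 D=59] open={R10,R11,R7,R8}
Step 19: commit R8 -> on_hand[A=25 B=27 C=18 D=59] avail[A=25 B=23 C=1 D=59] open={R10,R11,R7}
Step 20: commit R11 -> on_hand[A=25 B=27 C=9 D=59] avail[A=25 B=23 C=1 D=59] open={R10,R7}
Step 21: reserve R12 A 4 -> on_hand[A=25 B=27 C=9 D=59] avail[A=21 B=23 C=1 D=59] open={R10,R12,R7}
Step 22: reserve R13 C 1 -> on_hand[A=25 B=27 C=9 D=59] avail[A=21 B=23 C=0 D=59] open={R10,R12,R13,R7}
Step 23: reserve R14 D 1 -> on_hand[A=25 B=27 C=9 D=59] avail[A=21 B=23 C=0 D=58] open={R10,R12,R13,R14,R7}
Open reservations: ['R10', 'R12', 'R13', 'R14', 'R7'] -> 5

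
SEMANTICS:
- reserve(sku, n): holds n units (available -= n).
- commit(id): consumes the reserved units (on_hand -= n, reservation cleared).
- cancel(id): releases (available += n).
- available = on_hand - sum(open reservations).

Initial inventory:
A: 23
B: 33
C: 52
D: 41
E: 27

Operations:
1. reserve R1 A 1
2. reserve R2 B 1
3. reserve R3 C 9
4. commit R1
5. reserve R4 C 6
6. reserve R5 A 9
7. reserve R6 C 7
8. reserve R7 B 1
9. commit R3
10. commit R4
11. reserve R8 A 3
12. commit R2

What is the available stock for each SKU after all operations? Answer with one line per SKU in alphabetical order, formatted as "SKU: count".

Step 1: reserve R1 A 1 -> on_hand[A=23 B=33 C=52 D=41 E=27] avail[A=22 B=33 C=52 D=41 E=27] open={R1}
Step 2: reserve R2 B 1 -> on_hand[A=23 B=33 C=52 D=41 E=27] avail[A=22 B=32 C=52 D=41 E=27] open={R1,R2}
Step 3: reserve R3 C 9 -> on_hand[A=23 B=33 C=52 D=41 E=27] avail[A=22 B=32 C=43 D=41 E=27] open={R1,R2,R3}
Step 4: commit R1 -> on_hand[A=22 B=33 C=52 D=41 E=27] avail[A=22 B=32 C=43 D=41 E=27] open={R2,R3}
Step 5: reserve R4 C 6 -> on_hand[A=22 B=33 C=52 D=41 E=27] avail[A=22 B=32 C=37 D=41 E=27] open={R2,R3,R4}
Step 6: reserve R5 A 9 -> on_hand[A=22 B=33 C=52 D=41 E=27] avail[A=13 B=32 C=37 D=41 E=27] open={R2,R3,R4,R5}
Step 7: reserve R6 C 7 -> on_hand[A=22 B=33 C=52 D=41 E=27] avail[A=13 B=32 C=30 D=41 E=27] open={R2,R3,R4,R5,R6}
Step 8: reserve R7 B 1 -> on_hand[A=22 B=33 C=52 D=41 E=27] avail[A=13 B=31 C=30 D=41 E=27] open={R2,R3,R4,R5,R6,R7}
Step 9: commit R3 -> on_hand[A=22 B=33 C=43 D=41 E=27] avail[A=13 B=31 C=30 D=41 E=27] open={R2,R4,R5,R6,R7}
Step 10: commit R4 -> on_hand[A=22 B=33 C=37 D=41 E=27] avail[A=13 B=31 C=30 D=41 E=27] open={R2,R5,R6,R7}
Step 11: reserve R8 A 3 -> on_hand[A=22 B=33 C=37 D=41 E=27] avail[A=10 B=31 C=30 D=41 E=27] open={R2,R5,R6,R7,R8}
Step 12: commit R2 -> on_hand[A=22 B=32 C=37 D=41 E=27] avail[A=10 B=31 C=30 D=41 E=27] open={R5,R6,R7,R8}

Answer: A: 10
B: 31
C: 30
D: 41
E: 27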